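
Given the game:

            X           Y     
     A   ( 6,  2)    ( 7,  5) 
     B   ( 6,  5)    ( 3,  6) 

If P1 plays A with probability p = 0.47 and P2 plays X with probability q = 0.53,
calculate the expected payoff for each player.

E[P1] = 5.4736, E[P2] = 4.5018

Work:
E[P1] = p·q·π₁(A,X) + p·(1-q)·π₁(A,Y) + (1-p)·q·π₁(B,X) + (1-p)·(1-q)·π₁(B,Y)
= 0.47·0.53·6 + 0.47·0.47·7 + 0.53·0.53·6 + 0.53·0.47·3
= 5.4736

E[P2] = 4.5018 (similar calculation)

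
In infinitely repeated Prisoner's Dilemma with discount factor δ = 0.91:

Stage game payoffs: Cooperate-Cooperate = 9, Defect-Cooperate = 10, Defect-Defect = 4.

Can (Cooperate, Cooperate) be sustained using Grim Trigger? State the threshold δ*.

δ* = 0.1667; since δ = 0.91 ≥ 0.1667, cooperation can be sustained

Work:
For Grim Trigger:
Cooperate forever: 9/(1-δ)
Defect then punished: 10 + 4·δ/(1-δ)
Need: 9/(1-δ) ≥ 10 + 4·δ/(1-δ)
Solving: δ ≥ (T-R)/(T-P) = (10-9)/(10-4) = 0.1667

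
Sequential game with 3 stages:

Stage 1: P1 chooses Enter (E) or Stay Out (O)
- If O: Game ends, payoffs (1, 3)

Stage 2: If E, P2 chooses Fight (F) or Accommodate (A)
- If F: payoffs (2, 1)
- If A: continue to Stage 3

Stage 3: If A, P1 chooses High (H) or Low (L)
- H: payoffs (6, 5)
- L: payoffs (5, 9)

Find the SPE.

SPE: (E, A, H); Outcome (6, 5)

Work:
Stage 3: P1 chooses H (6 vs 5)
Stage 2: P2: F->1, A->5 (anticipating H). Choose A
Stage 1: P1: O->1, E->6 (anticipating A, H). Choose E
SPE path: E -> A -> H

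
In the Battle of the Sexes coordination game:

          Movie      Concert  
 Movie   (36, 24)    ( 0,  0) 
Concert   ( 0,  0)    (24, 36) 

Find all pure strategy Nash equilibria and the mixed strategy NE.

Pure NE: (Movie, Movie) and (Concert, Concert); Mixed NE: p = 0.6, q = 0.4

Work:
Check pure NE:
(Movie, Movie): (36, 24) - no unilateral deviation beneficial
(Concert, Concert): (24, 36) - no unilateral deviation beneficial
Mixed NE: P1 plays Movie with p = 0.6, P2 plays Movie with q = 0.4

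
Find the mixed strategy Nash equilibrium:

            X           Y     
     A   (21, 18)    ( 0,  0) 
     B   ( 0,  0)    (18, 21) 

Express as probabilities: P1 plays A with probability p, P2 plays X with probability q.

p = 0.5385, q = 0.4615

Work:
Find probabilities that make opponent indifferent:
P2 chooses q to make P1 indifferent between A and B
P1 chooses p to make P2 indifferent between X and Y
Mixed NE: P1 plays (A: 0.5385, B: 0.4615), P2 plays (X: 0.4615, Y: 0.5385)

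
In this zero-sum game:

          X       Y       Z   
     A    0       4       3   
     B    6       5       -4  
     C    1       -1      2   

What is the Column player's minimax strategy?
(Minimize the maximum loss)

Column should play Z, value = 3

Work:
Column player minimizes Row's maximum payoff:
Column X: max payoff to Row = 6
Column Y: max payoff to Row = 5
Column Z: max payoff to Row = 3
Minimum is 3, achieved by column Z.
Minimax strategy: Z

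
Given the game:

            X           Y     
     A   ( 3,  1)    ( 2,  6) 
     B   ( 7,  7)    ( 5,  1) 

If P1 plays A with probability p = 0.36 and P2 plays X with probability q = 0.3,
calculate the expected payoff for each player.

E[P1] = 4.412, E[P2] = 3.412

Work:
E[P1] = p·q·π₁(A,X) + p·(1-q)·π₁(A,Y) + (1-p)·q·π₁(B,X) + (1-p)·(1-q)·π₁(B,Y)
= 0.36·0.3·3 + 0.36·0.7·2 + 0.64·0.3·7 + 0.64·0.7·5
= 4.412

E[P2] = 3.412 (similar calculation)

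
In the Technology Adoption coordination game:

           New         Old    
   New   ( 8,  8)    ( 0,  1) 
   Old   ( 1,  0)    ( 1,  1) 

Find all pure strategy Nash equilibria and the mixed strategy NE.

Pure NE: (New, New) and (Old, Old); Mixed NE: p = 0.125, q = 0.125

Work:
Check pure NE:
(New, New): (8, 8) - no unilateral deviation beneficial
(Old, Old): (1, 1) - no unilateral deviation beneficial
Mixed NE: P1 plays New with p = 0.125, P2 plays New with q = 0.125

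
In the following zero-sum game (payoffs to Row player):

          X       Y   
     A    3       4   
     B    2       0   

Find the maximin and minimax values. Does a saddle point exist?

Maximin = 3, Minimax = 3, Saddle: True

Work:
Row minimums: [3, 0] → maximin = 3
Column maximums: [3, 4] → minimax = 3
Saddle point exists! Game value = 3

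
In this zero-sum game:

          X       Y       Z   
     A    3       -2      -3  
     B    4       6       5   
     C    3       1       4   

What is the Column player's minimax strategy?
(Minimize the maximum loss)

Column should play X, value = 4

Work:
Column player minimizes Row's maximum payoff:
Column X: max payoff to Row = 4
Column Y: max payoff to Row = 6
Column Z: max payoff to Row = 5
Minimum is 4, achieved by column X.
Minimax strategy: X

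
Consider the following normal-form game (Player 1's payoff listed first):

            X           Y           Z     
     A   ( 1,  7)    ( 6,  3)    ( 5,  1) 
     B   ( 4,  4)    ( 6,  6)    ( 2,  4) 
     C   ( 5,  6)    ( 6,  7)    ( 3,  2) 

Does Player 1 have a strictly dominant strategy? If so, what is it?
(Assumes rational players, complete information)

No strictly dominant strategy exists for Player 1

Work:
A strategy strictly dominates another if it gives a strictly higher payoff against every opponent action. Compare each pair of P1's strategies column-by-column:
  A vs B: [1 vs 4, 6 vs 6, 5 vs 2] → A does not strictly dominate B (column X: 1 ≤ 4)
  A vs C: [1 vs 5, 6 vs 6, 5 vs 3] → A does not strictly dominate C (column X: 1 ≤ 5)
  B vs A: [4 vs 1, 6 vs 6, 2 vs 5] → B does not strictly dominate A (column Y: 6 ≤ 6)
  B vs C: [4 vs 5, 6 vs 6, 2 vs 3] → B does not strictly dominate C (column X: 4 ≤ 5)
  C vs A: [5 vs 1, 6 vs 6, 3 vs 5] → C does not strictly dominate A (column Y: 6 ≤ 6)
  C vs B: [5 vs 4, 6 vs 6, 3 vs 2] → C does not strictly dominate B (column Y: 6 ≤ 6)
No single strategy strictly dominates all others → no strictly dominant strategy.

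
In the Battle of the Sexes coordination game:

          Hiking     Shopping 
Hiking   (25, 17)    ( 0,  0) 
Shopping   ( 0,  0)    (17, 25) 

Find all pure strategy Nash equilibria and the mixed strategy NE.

Pure NE: (Hiking, Hiking) and (Shopping, Shopping); Mixed NE: p = 0.5952, q = 0.4048

Work:
Check pure NE:
(Hiking, Hiking): (25, 17) - no unilateral deviation beneficial
(Shopping, Shopping): (17, 25) - no unilateral deviation beneficial
Mixed NE: P1 plays Hiking with p = 0.5952, P2 plays Hiking with q = 0.4048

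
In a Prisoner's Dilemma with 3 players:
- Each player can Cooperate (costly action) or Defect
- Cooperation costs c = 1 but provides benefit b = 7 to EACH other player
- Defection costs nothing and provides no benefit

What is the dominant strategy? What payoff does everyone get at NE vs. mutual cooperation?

Dominant: Defect; NE payoff = 0; Coop payoff = 13

Work:
Defect dominates (saves cost c = 1, benefit to others is external)
NE: All defect → everyone gets 0
If all cooperate: each receives (2)×7 - 1 = 13
Social dilemma: 13 > 0 but NE gives 0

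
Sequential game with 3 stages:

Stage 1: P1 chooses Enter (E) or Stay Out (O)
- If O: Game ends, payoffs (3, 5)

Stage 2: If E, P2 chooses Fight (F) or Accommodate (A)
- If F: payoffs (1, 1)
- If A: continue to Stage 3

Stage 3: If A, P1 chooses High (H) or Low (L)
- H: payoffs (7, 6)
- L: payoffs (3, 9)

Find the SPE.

SPE: (E, A, H); Outcome (7, 6)

Work:
Stage 3: P1 chooses H (7 vs 3)
Stage 2: P2: F->1, A->6 (anticipating H). Choose A
Stage 1: P1: O->3, E->7 (anticipating A, H). Choose E
SPE path: E -> A -> H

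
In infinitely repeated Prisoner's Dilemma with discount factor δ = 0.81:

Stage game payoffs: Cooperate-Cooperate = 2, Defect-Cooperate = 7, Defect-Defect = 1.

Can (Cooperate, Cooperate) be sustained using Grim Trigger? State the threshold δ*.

δ* = 0.8333; since δ = 0.81 < 0.8333, cooperation cannot be sustained

Work:
For Grim Trigger:
Cooperate forever: 2/(1-δ)
Defect then punished: 7 + 1·δ/(1-δ)
Need: 2/(1-δ) ≥ 7 + 1·δ/(1-δ)
Solving: δ ≥ (T-R)/(T-P) = (7-2)/(7-1) = 0.8333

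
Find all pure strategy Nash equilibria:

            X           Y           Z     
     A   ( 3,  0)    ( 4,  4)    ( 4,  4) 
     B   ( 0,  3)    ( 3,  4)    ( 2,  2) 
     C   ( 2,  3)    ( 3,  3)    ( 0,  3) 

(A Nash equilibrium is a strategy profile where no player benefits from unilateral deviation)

Nash equilibrium: (A, Y), (A, Z)

Work:
Best responses:
  P1 vs X: payoffs [3, 0, 2] → best response A (payoff 3)
  P1 vs Y: payoffs [4, 3, 3] → best response A (payoff 4)
  P1 vs Z: payoffs [4, 2, 0] → best response A (payoff 4)
  P2 vs A: payoffs [0, 4, 4] → best response Y/Z (payoff 4)
  P2 vs B: payoffs [3, 4, 2] → best response Y (payoff 4)
  P2 vs C: payoffs [3, 3, 3] → best response X/Y/Z (payoff 3)
Mutual best responses: (A,Y), (A,Z) → Nash equilibria.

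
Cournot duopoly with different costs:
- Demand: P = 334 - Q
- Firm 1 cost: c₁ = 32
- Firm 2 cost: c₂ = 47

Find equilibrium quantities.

q₁* = 105.67, q₂* = 90.67

Work:
Reaction: q₁ = (334 - 32 - q₂)/2
Reaction: q₂ = (334 - 47 - q₁)/2
Solve simultaneously:
q₁* = (334 - 2×32 + 47)/3 = 105.67
q₂* = (334 - 2×47 + 32)/3 = 90.67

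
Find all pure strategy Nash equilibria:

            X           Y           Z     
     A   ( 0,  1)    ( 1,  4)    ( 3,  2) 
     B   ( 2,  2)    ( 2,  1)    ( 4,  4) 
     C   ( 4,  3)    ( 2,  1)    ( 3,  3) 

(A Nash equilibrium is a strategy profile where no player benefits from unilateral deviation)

Nash equilibrium: (B, Z), (C, X)

Work:
Best responses:
  P1 vs X: payoffs [0, 2, 4] → best response C (payoff 4)
  P1 vs Y: payoffs [1, 2, 2] → best response B/C (payoff 2)
  P1 vs Z: payoffs [3, 4, 3] → best response B (payoff 4)
  P2 vs A: payoffs [1, 4, 2] → best response Y (payoff 4)
  P2 vs B: payoffs [2, 1, 4] → best response Z (payoff 4)
  P2 vs C: payoffs [3, 1, 3] → best response X/Z (payoff 3)
Mutual best responses: (B,Z), (C,X) → Nash equilibria.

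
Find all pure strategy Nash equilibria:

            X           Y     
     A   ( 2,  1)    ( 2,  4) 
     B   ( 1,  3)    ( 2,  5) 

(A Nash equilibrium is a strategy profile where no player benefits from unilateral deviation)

Nash equilibrium: (A, Y), (B, Y)

Work:
Best responses:
  P1 vs X: payoffs [2, 1] → best response A (payoff 2)
  P1 vs Y: payoffs [2, 2] → best response A/B (payoff 2)
  P2 vs A: payoffs [1, 4] → best response Y (payoff 4)
  P2 vs B: payoffs [3, 5] → best response Y (payoff 5)
Mutual best responses: (A,Y), (B,Y) → Nash equilibria.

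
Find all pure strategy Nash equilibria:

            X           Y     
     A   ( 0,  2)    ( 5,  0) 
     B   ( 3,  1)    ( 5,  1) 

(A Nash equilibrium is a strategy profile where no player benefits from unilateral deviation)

Nash equilibrium: (B, X), (B, Y)

Work:
Best responses:
  P1 vs X: payoffs [0, 3] → best response B (payoff 3)
  P1 vs Y: payoffs [5, 5] → best response A/B (payoff 5)
  P2 vs A: payoffs [2, 0] → best response X (payoff 2)
  P2 vs B: payoffs [1, 1] → best response X/Y (payoff 1)
Mutual best responses: (B,X), (B,Y) → Nash equilibria.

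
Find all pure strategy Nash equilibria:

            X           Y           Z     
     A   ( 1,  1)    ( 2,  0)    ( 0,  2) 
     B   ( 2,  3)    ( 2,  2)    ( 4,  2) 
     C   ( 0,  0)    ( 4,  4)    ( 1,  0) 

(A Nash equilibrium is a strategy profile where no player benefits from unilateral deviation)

Nash equilibrium: (B, X), (C, Y)

Work:
Best responses:
  P1 vs X: payoffs [1, 2, 0] → best response B (payoff 2)
  P1 vs Y: payoffs [2, 2, 4] → best response C (payoff 4)
  P1 vs Z: payoffs [0, 4, 1] → best response B (payoff 4)
  P2 vs A: payoffs [1, 0, 2] → best response Z (payoff 2)
  P2 vs B: payoffs [3, 2, 2] → best response X (payoff 3)
  P2 vs C: payoffs [0, 4, 0] → best response Y (payoff 4)
Mutual best responses: (B,X), (C,Y) → Nash equilibria.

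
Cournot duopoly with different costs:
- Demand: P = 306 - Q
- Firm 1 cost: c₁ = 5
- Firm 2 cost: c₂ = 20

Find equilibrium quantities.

q₁* = 105.33, q₂* = 90.33

Work:
Reaction: q₁ = (306 - 5 - q₂)/2
Reaction: q₂ = (306 - 20 - q₁)/2
Solve simultaneously:
q₁* = (306 - 2×5 + 20)/3 = 105.33
q₂* = (306 - 2×20 + 5)/3 = 90.33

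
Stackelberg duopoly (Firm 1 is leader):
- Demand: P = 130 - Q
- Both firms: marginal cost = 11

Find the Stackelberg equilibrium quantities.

q₁* (leader) = 59.5, q₂* (follower) = 29.75

Work:
Follower's reaction: q₂ = (a - c - q₁)/2
Leader substitutes: π₁ = q₁·(a - q₁ - (a-c-q₁)/2 - c)
FOC: q₁* = (130 - 11)/2 = 59.50
Then: q₂* = (130 - 11 - 59.5)/2 = 29.75
Leader has first-mover advantage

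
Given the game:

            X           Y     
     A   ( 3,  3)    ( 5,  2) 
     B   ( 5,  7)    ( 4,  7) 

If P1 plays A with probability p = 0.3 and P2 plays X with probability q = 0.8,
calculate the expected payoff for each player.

E[P1] = 4.38, E[P2] = 5.74

Work:
E[P1] = p·q·π₁(A,X) + p·(1-q)·π₁(A,Y) + (1-p)·q·π₁(B,X) + (1-p)·(1-q)·π₁(B,Y)
= 0.3·0.8·3 + 0.3·0.2·5 + 0.7·0.8·5 + 0.7·0.2·4
= 4.38

E[P2] = 5.74 (similar calculation)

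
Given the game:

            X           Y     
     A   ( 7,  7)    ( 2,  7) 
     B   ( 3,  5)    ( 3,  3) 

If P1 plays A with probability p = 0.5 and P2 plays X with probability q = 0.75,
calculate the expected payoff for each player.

E[P1] = 4.375, E[P2] = 5.75

Work:
E[P1] = p·q·π₁(A,X) + p·(1-q)·π₁(A,Y) + (1-p)·q·π₁(B,X) + (1-p)·(1-q)·π₁(B,Y)
= 0.5·0.75·7 + 0.5·0.25·2 + 0.5·0.75·3 + 0.5·0.25·3
= 4.375

E[P2] = 5.75 (similar calculation)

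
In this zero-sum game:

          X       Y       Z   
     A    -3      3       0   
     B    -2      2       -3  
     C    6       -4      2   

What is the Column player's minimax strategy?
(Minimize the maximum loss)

Column should play Z, value = 2

Work:
Column player minimizes Row's maximum payoff:
Column X: max payoff to Row = 6
Column Y: max payoff to Row = 3
Column Z: max payoff to Row = 2
Minimum is 2, achieved by column Z.
Minimax strategy: Z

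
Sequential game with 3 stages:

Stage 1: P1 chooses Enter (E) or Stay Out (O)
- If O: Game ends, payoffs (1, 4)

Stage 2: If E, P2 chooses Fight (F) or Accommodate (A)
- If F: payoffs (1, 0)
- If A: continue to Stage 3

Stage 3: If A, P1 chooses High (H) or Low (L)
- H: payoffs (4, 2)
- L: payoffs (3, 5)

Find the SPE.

SPE: (E, A, H); Outcome (4, 2)

Work:
Stage 3: P1 chooses H (4 vs 3)
Stage 2: P2: F->0, A->2 (anticipating H). Choose A
Stage 1: P1: O->1, E->4 (anticipating A, H). Choose E
SPE path: E -> A -> H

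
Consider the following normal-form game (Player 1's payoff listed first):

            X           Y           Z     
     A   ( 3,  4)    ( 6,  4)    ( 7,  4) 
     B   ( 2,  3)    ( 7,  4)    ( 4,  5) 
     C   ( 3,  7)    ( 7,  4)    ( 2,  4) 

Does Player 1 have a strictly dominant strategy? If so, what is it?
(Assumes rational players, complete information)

No strictly dominant strategy exists for Player 1

Work:
A strategy strictly dominates another if it gives a strictly higher payoff against every opponent action. Compare each pair of P1's strategies column-by-column:
  A vs B: [3 vs 2, 6 vs 7, 7 vs 4] → A does not strictly dominate B (column Y: 6 ≤ 7)
  A vs C: [3 vs 3, 6 vs 7, 7 vs 2] → A does not strictly dominate C (column X: 3 ≤ 3)
  B vs A: [2 vs 3, 7 vs 6, 4 vs 7] → B does not strictly dominate A (column X: 2 ≤ 3)
  B vs C: [2 vs 3, 7 vs 7, 4 vs 2] → B does not strictly dominate C (column X: 2 ≤ 3)
  C vs A: [3 vs 3, 7 vs 6, 2 vs 7] → C does not strictly dominate A (column X: 3 ≤ 3)
  C vs B: [3 vs 2, 7 vs 7, 2 vs 4] → C does not strictly dominate B (column Y: 7 ≤ 7)
No single strategy strictly dominates all others → no strictly dominant strategy.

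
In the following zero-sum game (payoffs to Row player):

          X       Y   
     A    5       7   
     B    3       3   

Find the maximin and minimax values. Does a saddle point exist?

Maximin = 5, Minimax = 5, Saddle: True

Work:
Row minimums: [5, 3] → maximin = 5
Column maximums: [5, 7] → minimax = 5
Saddle point exists! Game value = 5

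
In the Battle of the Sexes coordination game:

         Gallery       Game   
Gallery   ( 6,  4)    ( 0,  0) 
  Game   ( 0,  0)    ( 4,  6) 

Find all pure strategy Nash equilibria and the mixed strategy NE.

Pure NE: (Gallery, Gallery) and (Game, Game); Mixed NE: p = 0.6, q = 0.4

Work:
Check pure NE:
(Gallery, Gallery): (6, 4) - no unilateral deviation beneficial
(Game, Game): (4, 6) - no unilateral deviation beneficial
Mixed NE: P1 plays Gallery with p = 0.6, P2 plays Gallery with q = 0.4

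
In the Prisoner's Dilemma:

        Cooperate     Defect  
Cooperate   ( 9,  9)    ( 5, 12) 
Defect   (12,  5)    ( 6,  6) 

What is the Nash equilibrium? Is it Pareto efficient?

(Defect, Defect) is NE; not Pareto efficient

Work:
Defect dominates Cooperate for both players:
If P2 cooperates: Defect (12) > Cooperate (9)
If P2 defects: Defect (6) > Cooperate (5)
NE: (Defect, Defect) with payoff (6, 6)
But (Cooperate, Cooperate) = (9, 9) Pareto dominates (6, 6)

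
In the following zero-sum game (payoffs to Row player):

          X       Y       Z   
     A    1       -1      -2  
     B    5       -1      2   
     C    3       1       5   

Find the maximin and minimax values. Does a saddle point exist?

Maximin = 1, Minimax = 1, Saddle: True

Work:
Row minimums: [-2, -1, 1] → maximin = 1
Column maximums: [5, 1, 5] → minimax = 1
Saddle point exists! Game value = 1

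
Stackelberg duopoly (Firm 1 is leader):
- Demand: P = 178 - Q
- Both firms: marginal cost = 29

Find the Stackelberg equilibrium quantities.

q₁* (leader) = 74.5, q₂* (follower) = 37.25

Work:
Follower's reaction: q₂ = (a - c - q₁)/2
Leader substitutes: π₁ = q₁·(a - q₁ - (a-c-q₁)/2 - c)
FOC: q₁* = (178 - 29)/2 = 74.50
Then: q₂* = (178 - 29 - 74.5)/2 = 37.25
Leader has first-mover advantage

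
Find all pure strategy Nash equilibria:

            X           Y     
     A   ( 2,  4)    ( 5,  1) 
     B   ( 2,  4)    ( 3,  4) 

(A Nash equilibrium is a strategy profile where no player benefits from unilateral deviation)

Nash equilibrium: (A, X), (B, X)

Work:
Best responses:
  P1 vs X: payoffs [2, 2] → best response A/B (payoff 2)
  P1 vs Y: payoffs [5, 3] → best response A (payoff 5)
  P2 vs A: payoffs [4, 1] → best response X (payoff 4)
  P2 vs B: payoffs [4, 4] → best response X/Y (payoff 4)
Mutual best responses: (A,X), (B,X) → Nash equilibria.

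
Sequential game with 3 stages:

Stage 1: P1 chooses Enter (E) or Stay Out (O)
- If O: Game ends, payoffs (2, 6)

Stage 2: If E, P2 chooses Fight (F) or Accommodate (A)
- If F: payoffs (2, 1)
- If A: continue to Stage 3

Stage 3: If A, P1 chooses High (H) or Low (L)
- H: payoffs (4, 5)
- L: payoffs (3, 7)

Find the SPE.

SPE: (E, A, H); Outcome (4, 5)

Work:
Stage 3: P1 chooses H (4 vs 3)
Stage 2: P2: F->1, A->5 (anticipating H). Choose A
Stage 1: P1: O->2, E->4 (anticipating A, H). Choose E
SPE path: E -> A -> H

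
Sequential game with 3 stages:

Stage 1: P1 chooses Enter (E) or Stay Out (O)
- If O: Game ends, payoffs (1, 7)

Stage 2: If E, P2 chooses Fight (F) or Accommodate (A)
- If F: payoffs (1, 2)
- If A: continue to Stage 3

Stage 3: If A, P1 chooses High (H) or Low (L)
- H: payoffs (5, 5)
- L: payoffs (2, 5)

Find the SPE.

SPE: (E, A, H); Outcome (5, 5)

Work:
Stage 3: P1 chooses H (5 vs 2)
Stage 2: P2: F->2, A->5 (anticipating H). Choose A
Stage 1: P1: O->1, E->5 (anticipating A, H). Choose E
SPE path: E -> A -> H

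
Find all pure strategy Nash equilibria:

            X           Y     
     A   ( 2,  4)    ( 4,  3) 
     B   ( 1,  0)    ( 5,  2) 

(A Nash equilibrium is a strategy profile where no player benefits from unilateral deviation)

Nash equilibrium: (A, X), (B, Y)

Work:
Best responses:
  P1 vs X: payoffs [2, 1] → best response A (payoff 2)
  P1 vs Y: payoffs [4, 5] → best response B (payoff 5)
  P2 vs A: payoffs [4, 3] → best response X (payoff 4)
  P2 vs B: payoffs [0, 2] → best response Y (payoff 2)
Mutual best responses: (A,X), (B,Y) → Nash equilibria.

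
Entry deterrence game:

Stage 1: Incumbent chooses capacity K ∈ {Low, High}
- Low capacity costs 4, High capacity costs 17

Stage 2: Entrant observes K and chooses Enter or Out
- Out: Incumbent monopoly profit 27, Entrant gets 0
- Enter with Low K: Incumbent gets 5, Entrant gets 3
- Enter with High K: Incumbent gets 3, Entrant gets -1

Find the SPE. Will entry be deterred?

SPE: (High, Enter|Low, Out|High); Entry deterred. Incumbent net profit = 10

Work:
After Low K: Entrant enters (3 > 0)
After High K: Entrant stays out (-1 < 0)
Incumbent: Low → 5−4=1, High → 27−17=10
Incumbent chooses High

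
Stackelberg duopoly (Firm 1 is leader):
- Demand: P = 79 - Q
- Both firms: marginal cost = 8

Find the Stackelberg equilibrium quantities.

q₁* (leader) = 35.5, q₂* (follower) = 17.75

Work:
Follower's reaction: q₂ = (a - c - q₁)/2
Leader substitutes: π₁ = q₁·(a - q₁ - (a-c-q₁)/2 - c)
FOC: q₁* = (79 - 8)/2 = 35.50
Then: q₂* = (79 - 8 - 35.5)/2 = 17.75
Leader has first-mover advantage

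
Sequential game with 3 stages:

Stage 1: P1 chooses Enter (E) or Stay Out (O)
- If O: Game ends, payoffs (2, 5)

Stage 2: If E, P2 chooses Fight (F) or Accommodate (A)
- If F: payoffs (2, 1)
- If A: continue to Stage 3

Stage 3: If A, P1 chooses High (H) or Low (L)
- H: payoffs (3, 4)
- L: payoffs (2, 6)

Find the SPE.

SPE: (E, A, H); Outcome (3, 4)

Work:
Stage 3: P1 chooses H (3 vs 2)
Stage 2: P2: F->1, A->4 (anticipating H). Choose A
Stage 1: P1: O->2, E->3 (anticipating A, H). Choose E
SPE path: E -> A -> H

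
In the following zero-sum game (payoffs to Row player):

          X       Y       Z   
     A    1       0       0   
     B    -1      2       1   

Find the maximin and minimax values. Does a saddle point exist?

Maximin = 0, Minimax = 1, Saddle: False

Work:
Row minimums: [0, -1] → maximin = 0
Column maximums: [1, 2, 1] → minimax = 1
No saddle point (maximin ≠ minimax). Mixed strategy needed.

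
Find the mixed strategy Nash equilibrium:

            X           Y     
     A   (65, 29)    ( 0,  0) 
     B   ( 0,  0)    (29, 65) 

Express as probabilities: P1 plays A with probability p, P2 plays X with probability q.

p = 0.6915, q = 0.3085

Work:
Find probabilities that make opponent indifferent:
P2 chooses q to make P1 indifferent between A and B
P1 chooses p to make P2 indifferent between X and Y
Mixed NE: P1 plays (A: 0.6915, B: 0.3085), P2 plays (X: 0.3085, Y: 0.6915)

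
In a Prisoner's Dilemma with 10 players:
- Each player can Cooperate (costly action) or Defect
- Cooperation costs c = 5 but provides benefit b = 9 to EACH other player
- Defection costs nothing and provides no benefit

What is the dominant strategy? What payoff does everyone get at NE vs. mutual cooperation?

Dominant: Defect; NE payoff = 0; Coop payoff = 76

Work:
Defect dominates (saves cost c = 5, benefit to others is external)
NE: All defect → everyone gets 0
If all cooperate: each receives (9)×9 - 5 = 76
Social dilemma: 76 > 0 but NE gives 0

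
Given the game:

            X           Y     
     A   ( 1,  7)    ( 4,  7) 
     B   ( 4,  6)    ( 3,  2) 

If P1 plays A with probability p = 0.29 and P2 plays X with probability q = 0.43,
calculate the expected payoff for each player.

E[P1] = 3.2212, E[P2] = 4.6712

Work:
E[P1] = p·q·π₁(A,X) + p·(1-q)·π₁(A,Y) + (1-p)·q·π₁(B,X) + (1-p)·(1-q)·π₁(B,Y)
= 0.29·0.43·1 + 0.29·0.57·4 + 0.71·0.43·4 + 0.71·0.57·3
= 3.2212

E[P2] = 4.6712 (similar calculation)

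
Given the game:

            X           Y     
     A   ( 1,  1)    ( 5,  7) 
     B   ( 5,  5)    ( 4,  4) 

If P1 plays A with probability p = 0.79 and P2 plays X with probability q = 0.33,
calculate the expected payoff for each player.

E[P1] = 3.8165, E[P2] = 4.8751

Work:
E[P1] = p·q·π₁(A,X) + p·(1-q)·π₁(A,Y) + (1-p)·q·π₁(B,X) + (1-p)·(1-q)·π₁(B,Y)
= 0.79·0.33·1 + 0.79·0.67·5 + 0.21·0.33·5 + 0.21·0.67·4
= 3.8165

E[P2] = 4.8751 (similar calculation)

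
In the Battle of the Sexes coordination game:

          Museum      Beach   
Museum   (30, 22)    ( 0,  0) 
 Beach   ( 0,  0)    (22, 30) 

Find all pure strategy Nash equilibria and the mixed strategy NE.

Pure NE: (Museum, Museum) and (Beach, Beach); Mixed NE: p = 0.5769, q = 0.4231

Work:
Check pure NE:
(Museum, Museum): (30, 22) - no unilateral deviation beneficial
(Beach, Beach): (22, 30) - no unilateral deviation beneficial
Mixed NE: P1 plays Museum with p = 0.5769, P2 plays Museum with q = 0.4231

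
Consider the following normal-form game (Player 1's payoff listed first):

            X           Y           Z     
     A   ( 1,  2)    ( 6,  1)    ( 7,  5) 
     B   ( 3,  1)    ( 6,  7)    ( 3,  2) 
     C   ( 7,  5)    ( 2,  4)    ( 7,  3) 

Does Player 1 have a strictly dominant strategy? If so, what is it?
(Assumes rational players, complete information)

No strictly dominant strategy exists for Player 1

Work:
A strategy strictly dominates another if it gives a strictly higher payoff against every opponent action. Compare each pair of P1's strategies column-by-column:
  A vs B: [1 vs 3, 6 vs 6, 7 vs 3] → A does not strictly dominate B (column X: 1 ≤ 3)
  A vs C: [1 vs 7, 6 vs 2, 7 vs 7] → A does not strictly dominate C (column X: 1 ≤ 7)
  B vs A: [3 vs 1, 6 vs 6, 3 vs 7] → B does not strictly dominate A (column Y: 6 ≤ 6)
  B vs C: [3 vs 7, 6 vs 2, 3 vs 7] → B does not strictly dominate C (column X: 3 ≤ 7)
  C vs A: [7 vs 1, 2 vs 6, 7 vs 7] → C does not strictly dominate A (column Y: 2 ≤ 6)
  C vs B: [7 vs 3, 2 vs 6, 7 vs 3] → C does not strictly dominate B (column Y: 2 ≤ 6)
No single strategy strictly dominates all others → no strictly dominant strategy.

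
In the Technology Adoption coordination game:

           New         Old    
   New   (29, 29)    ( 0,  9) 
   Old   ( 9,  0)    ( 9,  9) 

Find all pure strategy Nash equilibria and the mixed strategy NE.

Pure NE: (New, New) and (Old, Old); Mixed NE: p = 0.3103, q = 0.3103

Work:
Check pure NE:
(New, New): (29, 29) - no unilateral deviation beneficial
(Old, Old): (9, 9) - no unilateral deviation beneficial
Mixed NE: P1 plays New with p = 0.3103, P2 plays New with q = 0.3103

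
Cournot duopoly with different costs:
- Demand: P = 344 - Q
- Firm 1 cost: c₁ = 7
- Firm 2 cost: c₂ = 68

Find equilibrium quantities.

q₁* = 132.67, q₂* = 71.67

Work:
Reaction: q₁ = (344 - 7 - q₂)/2
Reaction: q₂ = (344 - 68 - q₁)/2
Solve simultaneously:
q₁* = (344 - 2×7 + 68)/3 = 132.67
q₂* = (344 - 2×68 + 7)/3 = 71.67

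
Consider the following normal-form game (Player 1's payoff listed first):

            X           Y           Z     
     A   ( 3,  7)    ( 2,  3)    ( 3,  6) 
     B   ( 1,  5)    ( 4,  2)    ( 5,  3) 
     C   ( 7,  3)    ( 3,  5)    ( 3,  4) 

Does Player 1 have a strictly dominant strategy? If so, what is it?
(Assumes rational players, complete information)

No strictly dominant strategy exists for Player 1

Work:
A strategy strictly dominates another if it gives a strictly higher payoff against every opponent action. Compare each pair of P1's strategies column-by-column:
  A vs B: [3 vs 1, 2 vs 4, 3 vs 5] → A does not strictly dominate B (column Y: 2 ≤ 4)
  A vs C: [3 vs 7, 2 vs 3, 3 vs 3] → A does not strictly dominate C (column X: 3 ≤ 7)
  B vs A: [1 vs 3, 4 vs 2, 5 vs 3] → B does not strictly dominate A (column X: 1 ≤ 3)
  B vs C: [1 vs 7, 4 vs 3, 5 vs 3] → B does not strictly dominate C (column X: 1 ≤ 7)
  C vs A: [7 vs 3, 3 vs 2, 3 vs 3] → C does not strictly dominate A (column Z: 3 ≤ 3)
  C vs B: [7 vs 1, 3 vs 4, 3 vs 5] → C does not strictly dominate B (column Y: 3 ≤ 4)
No single strategy strictly dominates all others → no strictly dominant strategy.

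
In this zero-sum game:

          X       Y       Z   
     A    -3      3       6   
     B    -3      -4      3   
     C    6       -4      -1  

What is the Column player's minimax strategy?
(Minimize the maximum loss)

Column should play Y, value = 3

Work:
Column player minimizes Row's maximum payoff:
Column X: max payoff to Row = 6
Column Y: max payoff to Row = 3
Column Z: max payoff to Row = 6
Minimum is 3, achieved by column Y.
Minimax strategy: Y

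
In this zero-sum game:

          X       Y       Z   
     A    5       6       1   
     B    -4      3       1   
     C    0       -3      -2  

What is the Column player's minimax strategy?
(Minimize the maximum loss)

Column should play Z, value = 1

Work:
Column player minimizes Row's maximum payoff:
Column X: max payoff to Row = 5
Column Y: max payoff to Row = 6
Column Z: max payoff to Row = 1
Minimum is 1, achieved by column Z.
Minimax strategy: Z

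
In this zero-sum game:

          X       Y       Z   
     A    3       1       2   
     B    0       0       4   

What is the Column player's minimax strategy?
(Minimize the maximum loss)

Column should play Y, value = 1

Work:
Column player minimizes Row's maximum payoff:
Column X: max payoff to Row = 3
Column Y: max payoff to Row = 1
Column Z: max payoff to Row = 4
Minimum is 1, achieved by column Y.
Minimax strategy: Y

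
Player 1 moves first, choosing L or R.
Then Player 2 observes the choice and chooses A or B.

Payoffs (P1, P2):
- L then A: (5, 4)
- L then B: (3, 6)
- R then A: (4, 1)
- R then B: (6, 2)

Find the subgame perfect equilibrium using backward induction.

P1 plays R, P2 plays B after L and B after R; Payoff (6, 2)

Work:
Backward induction:
After L: P2 chooses B → P1 gets 3
After R: P2 chooses B → P1 gets 6
P1 chooses R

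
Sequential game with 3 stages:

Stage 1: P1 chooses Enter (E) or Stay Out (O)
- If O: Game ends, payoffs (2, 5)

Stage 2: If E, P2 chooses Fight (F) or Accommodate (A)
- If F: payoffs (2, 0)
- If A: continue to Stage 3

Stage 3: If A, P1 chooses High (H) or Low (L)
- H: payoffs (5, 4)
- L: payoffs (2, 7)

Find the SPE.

SPE: (E, A, H); Outcome (5, 4)

Work:
Stage 3: P1 chooses H (5 vs 2)
Stage 2: P2: F->0, A->4 (anticipating H). Choose A
Stage 1: P1: O->2, E->5 (anticipating A, H). Choose E
SPE path: E -> A -> H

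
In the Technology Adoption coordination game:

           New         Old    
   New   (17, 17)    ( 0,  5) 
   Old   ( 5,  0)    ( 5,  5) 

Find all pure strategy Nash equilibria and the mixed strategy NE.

Pure NE: (New, New) and (Old, Old); Mixed NE: p = 0.2941, q = 0.2941

Work:
Check pure NE:
(New, New): (17, 17) - no unilateral deviation beneficial
(Old, Old): (5, 5) - no unilateral deviation beneficial
Mixed NE: P1 plays New with p = 0.2941, P2 plays New with q = 0.2941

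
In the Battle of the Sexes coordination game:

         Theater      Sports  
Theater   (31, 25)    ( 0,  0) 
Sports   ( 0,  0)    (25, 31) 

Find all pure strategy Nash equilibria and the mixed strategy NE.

Pure NE: (Theater, Theater) and (Sports, Sports); Mixed NE: p = 0.5536, q = 0.4464

Work:
Check pure NE:
(Theater, Theater): (31, 25) - no unilateral deviation beneficial
(Sports, Sports): (25, 31) - no unilateral deviation beneficial
Mixed NE: P1 plays Theater with p = 0.5536, P2 plays Theater with q = 0.4464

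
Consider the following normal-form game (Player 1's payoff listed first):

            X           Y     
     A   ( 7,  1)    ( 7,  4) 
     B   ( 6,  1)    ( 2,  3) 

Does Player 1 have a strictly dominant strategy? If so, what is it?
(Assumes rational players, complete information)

Yes, Player 1's strictly dominant strategy is A

Work:
A strategy strictly dominates another if it gives a strictly higher payoff against every opponent action. Compare each pair of P1's strategies column-by-column:
  A vs B: [7 vs 6, 7 vs 2] → A strictly dominates B
  B vs A: [6 vs 7, 2 vs 7] → B does not strictly dominate A (column X: 6 ≤ 7)
A strictly dominates every other strategy → strictly dominant.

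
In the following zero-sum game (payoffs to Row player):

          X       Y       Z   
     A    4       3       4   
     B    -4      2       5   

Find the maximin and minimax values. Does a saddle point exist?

Maximin = 3, Minimax = 3, Saddle: True

Work:
Row minimums: [3, -4] → maximin = 3
Column maximums: [4, 3, 5] → minimax = 3
Saddle point exists! Game value = 3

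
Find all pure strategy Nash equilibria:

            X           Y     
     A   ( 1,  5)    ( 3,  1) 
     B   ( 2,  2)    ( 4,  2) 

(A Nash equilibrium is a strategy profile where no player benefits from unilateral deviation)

Nash equilibrium: (B, X), (B, Y)

Work:
Best responses:
  P1 vs X: payoffs [1, 2] → best response B (payoff 2)
  P1 vs Y: payoffs [3, 4] → best response B (payoff 4)
  P2 vs A: payoffs [5, 1] → best response X (payoff 5)
  P2 vs B: payoffs [2, 2] → best response X/Y (payoff 2)
Mutual best responses: (B,X), (B,Y) → Nash equilibria.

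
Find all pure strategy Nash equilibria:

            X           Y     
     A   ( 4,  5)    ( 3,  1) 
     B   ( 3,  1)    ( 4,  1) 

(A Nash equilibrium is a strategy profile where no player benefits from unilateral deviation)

Nash equilibrium: (A, X), (B, Y)

Work:
Best responses:
  P1 vs X: payoffs [4, 3] → best response A (payoff 4)
  P1 vs Y: payoffs [3, 4] → best response B (payoff 4)
  P2 vs A: payoffs [5, 1] → best response X (payoff 5)
  P2 vs B: payoffs [1, 1] → best response X/Y (payoff 1)
Mutual best responses: (A,X), (B,Y) → Nash equilibria.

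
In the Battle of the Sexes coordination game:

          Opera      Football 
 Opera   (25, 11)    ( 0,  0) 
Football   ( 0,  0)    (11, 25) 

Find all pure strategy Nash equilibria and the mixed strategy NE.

Pure NE: (Opera, Opera) and (Football, Football); Mixed NE: p = 0.6944, q = 0.3056

Work:
Check pure NE:
(Opera, Opera): (25, 11) - no unilateral deviation beneficial
(Football, Football): (11, 25) - no unilateral deviation beneficial
Mixed NE: P1 plays Opera with p = 0.6944, P2 plays Opera with q = 0.3056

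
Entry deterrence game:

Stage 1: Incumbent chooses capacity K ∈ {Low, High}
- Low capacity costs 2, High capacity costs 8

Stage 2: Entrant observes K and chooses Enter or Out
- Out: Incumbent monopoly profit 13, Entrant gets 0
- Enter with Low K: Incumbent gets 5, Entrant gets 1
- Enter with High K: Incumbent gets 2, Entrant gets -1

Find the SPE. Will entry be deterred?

SPE: (High, Enter|Low, Out|High); Entry deterred. Incumbent net profit = 5

Work:
After Low K: Entrant enters (1 > 0)
After High K: Entrant stays out (-1 < 0)
Incumbent: Low → 5−2=3, High → 13−8=5
Incumbent chooses High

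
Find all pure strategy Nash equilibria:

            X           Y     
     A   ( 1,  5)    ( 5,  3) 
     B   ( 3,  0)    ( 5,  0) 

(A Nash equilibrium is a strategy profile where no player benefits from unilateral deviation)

Nash equilibrium: (B, X), (B, Y)

Work:
Best responses:
  P1 vs X: payoffs [1, 3] → best response B (payoff 3)
  P1 vs Y: payoffs [5, 5] → best response A/B (payoff 5)
  P2 vs A: payoffs [5, 3] → best response X (payoff 5)
  P2 vs B: payoffs [0, 0] → best response X/Y (payoff 0)
Mutual best responses: (B,X), (B,Y) → Nash equilibria.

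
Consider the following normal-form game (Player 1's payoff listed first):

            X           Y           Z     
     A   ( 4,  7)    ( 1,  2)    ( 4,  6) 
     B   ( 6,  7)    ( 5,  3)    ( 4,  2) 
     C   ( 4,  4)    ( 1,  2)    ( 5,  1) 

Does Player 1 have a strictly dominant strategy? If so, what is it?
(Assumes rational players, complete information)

No strictly dominant strategy exists for Player 1

Work:
A strategy strictly dominates another if it gives a strictly higher payoff against every opponent action. Compare each pair of P1's strategies column-by-column:
  A vs B: [4 vs 6, 1 vs 5, 4 vs 4] → A does not strictly dominate B (column X: 4 ≤ 6)
  A vs C: [4 vs 4, 1 vs 1, 4 vs 5] → A does not strictly dominate C (column X: 4 ≤ 4)
  B vs A: [6 vs 4, 5 vs 1, 4 vs 4] → B does not strictly dominate A (column Z: 4 ≤ 4)
  B vs C: [6 vs 4, 5 vs 1, 4 vs 5] → B does not strictly dominate C (column Z: 4 ≤ 5)
  C vs A: [4 vs 4, 1 vs 1, 5 vs 4] → C does not strictly dominate A (column X: 4 ≤ 4)
  C vs B: [4 vs 6, 1 vs 5, 5 vs 4] → C does not strictly dominate B (column X: 4 ≤ 6)
No single strategy strictly dominates all others → no strictly dominant strategy.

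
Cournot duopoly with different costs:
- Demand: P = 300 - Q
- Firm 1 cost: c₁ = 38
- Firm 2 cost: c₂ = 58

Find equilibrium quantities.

q₁* = 94.0, q₂* = 74.0

Work:
Reaction: q₁ = (300 - 38 - q₂)/2
Reaction: q₂ = (300 - 58 - q₁)/2
Solve simultaneously:
q₁* = (300 - 2×38 + 58)/3 = 94.0
q₂* = (300 - 2×58 + 38)/3 = 74.0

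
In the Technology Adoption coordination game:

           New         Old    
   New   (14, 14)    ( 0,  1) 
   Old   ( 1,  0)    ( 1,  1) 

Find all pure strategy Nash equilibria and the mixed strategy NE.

Pure NE: (New, New) and (Old, Old); Mixed NE: p = 0.0714, q = 0.0714

Work:
Check pure NE:
(New, New): (14, 14) - no unilateral deviation beneficial
(Old, Old): (1, 1) - no unilateral deviation beneficial
Mixed NE: P1 plays New with p = 0.0714, P2 plays New with q = 0.0714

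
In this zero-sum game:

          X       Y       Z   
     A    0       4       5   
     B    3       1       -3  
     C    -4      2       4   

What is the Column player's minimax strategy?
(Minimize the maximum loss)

Column should play X, value = 3

Work:
Column player minimizes Row's maximum payoff:
Column X: max payoff to Row = 3
Column Y: max payoff to Row = 4
Column Z: max payoff to Row = 5
Minimum is 3, achieved by column X.
Minimax strategy: X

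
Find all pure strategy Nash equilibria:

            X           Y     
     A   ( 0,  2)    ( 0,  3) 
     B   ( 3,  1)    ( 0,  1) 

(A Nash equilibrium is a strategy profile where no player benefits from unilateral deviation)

Nash equilibrium: (A, Y), (B, X), (B, Y)

Work:
Best responses:
  P1 vs X: payoffs [0, 3] → best response B (payoff 3)
  P1 vs Y: payoffs [0, 0] → best response A/B (payoff 0)
  P2 vs A: payoffs [2, 3] → best response Y (payoff 3)
  P2 vs B: payoffs [1, 1] → best response X/Y (payoff 1)
Mutual best responses: (A,Y), (B,X), (B,Y) → Nash equilibria.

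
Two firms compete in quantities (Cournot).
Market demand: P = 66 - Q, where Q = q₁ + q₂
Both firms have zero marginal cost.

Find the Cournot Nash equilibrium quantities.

q₁* = q₂* = 22.0; P* = 22.0

Work:
Profit: π_i = P·q_i = (a - q_i - q_j)·q_i
FOC: ∂π_i/∂q_i = a - 2q_i - q_j = 0
Reaction function: q_i = (66 - q_j)/2
Symmetry: q* = 66/3 = 22.0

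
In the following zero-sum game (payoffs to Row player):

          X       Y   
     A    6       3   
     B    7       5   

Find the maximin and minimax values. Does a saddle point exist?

Maximin = 5, Minimax = 5, Saddle: True

Work:
Row minimums: [3, 5] → maximin = 5
Column maximums: [7, 5] → minimax = 5
Saddle point exists! Game value = 5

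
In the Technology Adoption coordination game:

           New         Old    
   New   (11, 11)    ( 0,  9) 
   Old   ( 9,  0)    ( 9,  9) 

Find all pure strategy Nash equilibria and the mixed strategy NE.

Pure NE: (New, New) and (Old, Old); Mixed NE: p = 0.8182, q = 0.8182

Work:
Check pure NE:
(New, New): (11, 11) - no unilateral deviation beneficial
(Old, Old): (9, 9) - no unilateral deviation beneficial
Mixed NE: P1 plays New with p = 0.8182, P2 plays New with q = 0.8182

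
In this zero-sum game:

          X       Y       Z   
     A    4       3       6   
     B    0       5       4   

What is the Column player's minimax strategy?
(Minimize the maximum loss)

Column should play X, value = 4

Work:
Column player minimizes Row's maximum payoff:
Column X: max payoff to Row = 4
Column Y: max payoff to Row = 5
Column Z: max payoff to Row = 6
Minimum is 4, achieved by column X.
Minimax strategy: X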